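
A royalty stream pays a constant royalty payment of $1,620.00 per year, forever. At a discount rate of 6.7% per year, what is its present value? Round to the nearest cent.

$24179.10

Level perpetuity: PV = C / r = $1,620.00 / 0.067 = $24,179.10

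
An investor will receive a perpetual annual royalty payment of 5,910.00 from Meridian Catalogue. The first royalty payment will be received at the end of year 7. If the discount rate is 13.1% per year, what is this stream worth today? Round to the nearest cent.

Value at end of year 6: C / r = 5,910.00 / 0.131 = 45,114.5038
Discount to today: PV = 45,114.5038 / (1 + 0.131)^6 = 45,114.5038 / 2.093031 = 21,554.63

21554.63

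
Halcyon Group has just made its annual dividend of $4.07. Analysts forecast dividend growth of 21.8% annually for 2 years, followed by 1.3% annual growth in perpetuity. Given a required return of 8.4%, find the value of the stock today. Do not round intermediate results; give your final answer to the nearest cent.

D_1 = 4.95726
D_2 = 6.03794
Terminal value at year 2: TV = D_2×(1+g_2)/(r−g_2) = 6.11644/0.071 = 86.14698
P_0 = D_1/(1+r)^1 + D_2/(1+r)^2 + TV/(1+r)^2
    = 4.57312 + 5.13843 + 73.31309 = 83.02464

$83.02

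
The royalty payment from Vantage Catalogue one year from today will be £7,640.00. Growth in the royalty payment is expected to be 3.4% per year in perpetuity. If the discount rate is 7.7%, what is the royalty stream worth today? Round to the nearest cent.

£177674.42

Growing perpetuity: P = D₁ / (r − g) = £7,640.0000 / (0.077 − 0.034) = £177,674.42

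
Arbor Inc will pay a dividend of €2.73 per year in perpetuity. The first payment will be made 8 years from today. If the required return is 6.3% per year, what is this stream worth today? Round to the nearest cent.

€28.25

Value at end of year 7: C / r = €2.73 / 0.063 = €43.3333
Discount to today: PV = €43.3333 / (1 + 0.063)^7 = €43.3333 / 1.533673 = €28.25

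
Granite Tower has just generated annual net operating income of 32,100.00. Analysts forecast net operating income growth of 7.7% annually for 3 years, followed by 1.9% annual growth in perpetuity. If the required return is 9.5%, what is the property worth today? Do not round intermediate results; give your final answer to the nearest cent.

D_1 = 34571.70000
D_2 = 37233.72090
D_3 = 40100.71741
Terminal value at year 3: TV = D_3×(1+g_2)/(r−g_2) = 40862.63104/0.076 = 537666.19790
P_0 = D_1/(1+r)^1 + D_2/(1+r)^2 + D_3/(1+r)^3 + TV/(1+r)^3
    = 31572.32877 + 31053.33158 + 30542.86586 + 409515.53038 = 502684.05658

502684.06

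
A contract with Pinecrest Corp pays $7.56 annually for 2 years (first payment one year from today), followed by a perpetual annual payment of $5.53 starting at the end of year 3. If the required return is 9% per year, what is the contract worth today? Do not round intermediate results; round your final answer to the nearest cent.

PV of 2-year annuity: $7.56 × [1 − (1+0.09)^−2] / 0.09 = 13.29888
Perpetuity value at year 2: $5.53 / 0.09 = 61.44444
PV of perpetuity: 61.44444 / (1+0.09)^2 = 51.71656
Total PV = 13.29888 + 51.71656 = 65.01544

$65.02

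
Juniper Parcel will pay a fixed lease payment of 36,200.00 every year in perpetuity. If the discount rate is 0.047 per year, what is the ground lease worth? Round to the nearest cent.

Level perpetuity: PV = C / r = 36,200.00 / 0.047 = 770,212.77

770212.77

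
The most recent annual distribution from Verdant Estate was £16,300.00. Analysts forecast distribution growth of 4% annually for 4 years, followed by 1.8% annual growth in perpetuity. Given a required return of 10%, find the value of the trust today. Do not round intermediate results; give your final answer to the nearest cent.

D_1 = 16952.00000
D_2 = 17630.08000
D_3 = 18335.28320
D_4 = 19068.69453
Terminal value at year 4: TV = D_4×(1+g_2)/(r−g_2) = 19411.93103/0.082 = 236730.86621
P_0 = D_1/(1+r)^1 + D_2/(1+r)^2 + D_3/(1+r)^3 + D_4/(1+r)^4 + TV/(1+r)^4
    = 15410.90909 + 14570.31405 + 13775.56965 + 13024.17494 + 161690.36692 = 218471.33465

£218471.33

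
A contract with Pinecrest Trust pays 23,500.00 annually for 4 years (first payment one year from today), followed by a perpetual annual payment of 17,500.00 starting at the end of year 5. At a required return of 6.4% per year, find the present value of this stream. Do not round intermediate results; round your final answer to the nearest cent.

PV of 4-year annuity: 23,500.00 × [1 − (1+0.064)^−4] / 0.064 = 80689.64389
Perpetuity value at year 4: 17,500.00 / 0.064 = 273437.50000
PV of perpetuity: 273437.50000 / (1+0.064)^4 = 213349.46732
Total PV = 80689.64389 + 213349.46732 = 294039.11121

294039.11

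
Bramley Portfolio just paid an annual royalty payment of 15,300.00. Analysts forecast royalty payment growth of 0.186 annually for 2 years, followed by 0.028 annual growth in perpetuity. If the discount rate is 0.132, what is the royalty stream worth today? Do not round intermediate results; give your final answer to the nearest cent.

198831.90

D_1 = 18145.80000
D_2 = 21520.91880
Terminal value at year 2: TV = D_2×(1+g_2)/(r−g_2) = 22123.50453/0.104 = 212726.00506
P_0 = D_1/(1+r)^1 + D_2/(1+r)^2 + TV/(1+r)^2
    = 16029.85866 + 16794.53389 + 166007.50810 = 198831.90065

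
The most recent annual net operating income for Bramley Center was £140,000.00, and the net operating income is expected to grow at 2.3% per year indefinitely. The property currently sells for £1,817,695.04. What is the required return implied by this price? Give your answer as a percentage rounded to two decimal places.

D₁ = £140,000.00 × 1.023 = £143,220.0000
P = D₁/(r − g) ⇒ r = D₁/P + g = £143,220.0000/£1,817,695.04 + 0.023 = 0.078792 + 0.023 = 0.101792

10.18%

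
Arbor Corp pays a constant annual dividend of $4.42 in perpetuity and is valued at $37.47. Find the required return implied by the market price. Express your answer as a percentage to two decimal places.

P = C/r ⇒ r = C/P = $4.42/$37.47 = 0.117961

11.80%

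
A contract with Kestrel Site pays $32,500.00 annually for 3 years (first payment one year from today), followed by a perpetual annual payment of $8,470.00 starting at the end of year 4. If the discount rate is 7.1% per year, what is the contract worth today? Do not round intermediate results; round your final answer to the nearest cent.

$182243.05

PV of 3-year annuity: $32,500.00 × [1 − (1+0.071)^−3] / 0.071 = 85134.68265
Perpetuity value at year 3: $8,470.00 / 0.071 = 119295.77465
PV of perpetuity: 119295.77465 / (1+0.071)^3 = 97108.36658
Total PV = 85134.68265 + 97108.36658 = 182243.04924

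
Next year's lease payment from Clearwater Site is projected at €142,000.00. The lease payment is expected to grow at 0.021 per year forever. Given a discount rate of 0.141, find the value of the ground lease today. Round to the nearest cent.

€1183333.33

Growing perpetuity: P = D₁ / (r − g) = €142,000.0000 / (0.141 − 0.021) = €1,183,333.33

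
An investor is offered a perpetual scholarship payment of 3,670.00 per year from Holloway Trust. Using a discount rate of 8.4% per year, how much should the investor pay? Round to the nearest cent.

Level perpetuity: PV = C / r = 3,670.00 / 0.084 = 43,690.48

43690.48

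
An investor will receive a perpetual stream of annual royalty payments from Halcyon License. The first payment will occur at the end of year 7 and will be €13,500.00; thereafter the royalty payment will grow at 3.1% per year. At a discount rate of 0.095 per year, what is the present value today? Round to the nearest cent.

Value at end of year 6: C₁ / (r − g) = €13,500.00 / (0.095 − 0.031) = €210,937.5000
Discount to today: PV = €210,937.5000 / (1 + 0.095)^6 = €210,937.5000 / 1.723791 = €122,368.34

€122368.34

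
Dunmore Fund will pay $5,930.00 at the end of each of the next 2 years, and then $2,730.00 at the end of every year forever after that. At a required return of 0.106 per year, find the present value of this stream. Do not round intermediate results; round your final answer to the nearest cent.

$31264.04

PV of 2-year annuity: $5,930.00 × [1 − (1+0.106)^−2] / 0.106 = 10209.46081
Perpetuity value at year 2: $2,730.00 / 0.106 = 25754.71698
PV of perpetuity: 25754.71698 / (1+0.106)^2 = 21054.57735
Total PV = 10209.46081 + 21054.57735 = 31264.03816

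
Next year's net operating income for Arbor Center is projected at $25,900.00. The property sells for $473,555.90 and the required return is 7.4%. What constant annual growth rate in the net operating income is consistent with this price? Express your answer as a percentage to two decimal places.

1.93%

P = D₁/(r−g) ⇒ g = r − D₁/P = 0.074 − $25,900.00/$473,555.90 = 0.019307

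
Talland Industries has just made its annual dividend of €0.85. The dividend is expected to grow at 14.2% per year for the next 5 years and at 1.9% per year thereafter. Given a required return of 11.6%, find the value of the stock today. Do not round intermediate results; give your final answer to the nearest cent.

D_1 = 0.97070
D_2 = 1.10854
D_3 = 1.26595
D_4 = 1.44572
D_5 = 1.65101
Terminal value at year 5: TV = D_5×(1+g_2)/(r−g_2) = 1.68238/0.097 = 17.34411
P_0 = D_1/(1+r)^1 + D_2/(1+r)^2 + D_3/(1+r)^3 + D_4/(1+r)^4 + D_5/(1+r)^5 + TV/(1+r)^5
    = 0.86980 + 0.89007 + 0.91080 + 0.93202 + 0.95374 + 10.01915 = 14.57558

€14.58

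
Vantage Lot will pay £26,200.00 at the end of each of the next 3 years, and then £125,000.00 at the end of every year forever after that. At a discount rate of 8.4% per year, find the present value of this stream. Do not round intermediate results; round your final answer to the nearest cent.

£1235304.64

PV of 3-year annuity: £26,200.00 × [1 − (1+0.084)^−3] / 0.084 = 67035.56400
Perpetuity value at year 3: £125,000.00 / 0.084 = 1488095.23810
PV of perpetuity: 1488095.23810 / (1+0.084)^3 = 1168269.07395
Total PV = 67035.56400 + 1168269.07395 = 1235304.63795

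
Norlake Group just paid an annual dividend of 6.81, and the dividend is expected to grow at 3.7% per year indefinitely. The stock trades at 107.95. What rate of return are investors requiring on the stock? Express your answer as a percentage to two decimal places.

10.24%

D₁ = 6.81 × 1.037 = 7.0620
P = D₁/(r − g) ⇒ r = D₁/P + g = 7.0620/107.95 + 0.037 = 0.065419 + 0.037 = 0.102419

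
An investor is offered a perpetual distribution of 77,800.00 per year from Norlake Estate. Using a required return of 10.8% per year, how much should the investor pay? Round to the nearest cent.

Level perpetuity: PV = C / r = 77,800.00 / 0.108 = 720,370.37

720370.37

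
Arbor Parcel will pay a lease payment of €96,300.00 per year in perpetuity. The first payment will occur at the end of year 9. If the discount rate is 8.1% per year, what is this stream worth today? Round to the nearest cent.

Value at end of year 8: C / r = €96,300.00 / 0.081 = €1,188,888.8889
Discount to today: PV = €1,188,888.8889 / (1 + 0.081)^8 = €1,188,888.8889 / 1.864685 = €637,581.51

€637581.51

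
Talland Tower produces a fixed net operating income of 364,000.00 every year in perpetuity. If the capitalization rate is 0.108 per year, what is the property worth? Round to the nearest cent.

Level perpetuity: PV = C / r = 364,000.00 / 0.108 = 3,370,370.37

3370370.37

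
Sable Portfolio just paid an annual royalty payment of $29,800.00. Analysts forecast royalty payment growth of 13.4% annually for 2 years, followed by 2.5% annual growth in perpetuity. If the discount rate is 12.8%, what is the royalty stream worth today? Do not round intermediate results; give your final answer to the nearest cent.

D_1 = 33793.20000
D_2 = 38321.48880
Terminal value at year 2: TV = D_2×(1+g_2)/(r−g_2) = 39279.52602/0.103 = 381354.62155
P_0 = D_1/(1+r)^1 + D_2/(1+r)^2 + TV/(1+r)^2
    = 29958.51064 + 30117.86442 + 299716.61193 = 359792.98699

$359792.99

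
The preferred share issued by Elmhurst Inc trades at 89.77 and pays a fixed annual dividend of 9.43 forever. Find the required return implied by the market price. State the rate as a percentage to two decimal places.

P = C/r ⇒ r = C/P = 9.43/89.77 = 0.105046

10.50%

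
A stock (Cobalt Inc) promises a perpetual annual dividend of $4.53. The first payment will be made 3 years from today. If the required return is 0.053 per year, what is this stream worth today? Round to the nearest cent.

$77.08

Value at end of year 2: C / r = $4.53 / 0.053 = $85.4717
Discount to today: PV = $85.4717 / (1 + 0.053)^2 = $85.4717 / 1.108809 = $77.08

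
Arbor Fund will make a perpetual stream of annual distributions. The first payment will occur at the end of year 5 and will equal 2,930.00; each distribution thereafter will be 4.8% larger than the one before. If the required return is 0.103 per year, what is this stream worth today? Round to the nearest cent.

35991.74

Value at end of year 4: C₁ / (r − g) = 2,930.00 / (0.103 − 0.048) = 53,272.7273
Discount to today: PV = 53,272.7273 / (1 + 0.103)^4 = 53,272.7273 / 1.480137 = 35,991.74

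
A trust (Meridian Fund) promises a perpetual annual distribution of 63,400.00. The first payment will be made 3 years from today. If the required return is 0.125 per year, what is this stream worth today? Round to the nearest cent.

400750.62

Value at end of year 2: C / r = 63,400.00 / 0.125 = 507,200.0000
Discount to today: PV = 507,200.0000 / (1 + 0.125)^2 = 507,200.0000 / 1.265625 = 400,750.62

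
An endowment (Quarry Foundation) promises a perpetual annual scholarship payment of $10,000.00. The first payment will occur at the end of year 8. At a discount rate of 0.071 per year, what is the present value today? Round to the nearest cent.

$87139.56

Value at end of year 7: C / r = $10,000.00 / 0.071 = $140,845.0704
Discount to today: PV = $140,845.0704 / (1 + 0.071)^7 = $140,845.0704 / 1.616316 = $87,139.56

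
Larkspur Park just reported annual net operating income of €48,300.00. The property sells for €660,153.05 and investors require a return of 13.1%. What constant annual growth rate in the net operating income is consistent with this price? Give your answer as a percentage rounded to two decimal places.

5.39%

P = D₀(1+g)/(r−g) ⇒ P(r−g) = D₀(1+g) ⇒ g(P+D₀) = P·r − D₀
g = (P·r − D₀)/(P + D₀) = (€660,153.05×0.131 − €48,300.00) / (€660,153.05 + €48,300.00) = 0.053892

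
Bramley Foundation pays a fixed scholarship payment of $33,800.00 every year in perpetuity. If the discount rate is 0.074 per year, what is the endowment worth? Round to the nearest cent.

$456756.76

Level perpetuity: PV = C / r = $33,800.00 / 0.074 = $456,756.76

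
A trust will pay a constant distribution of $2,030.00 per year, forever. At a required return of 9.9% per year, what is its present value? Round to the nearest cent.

$20505.05

Level perpetuity: PV = C / r = $2,030.00 / 0.099 = $20,505.05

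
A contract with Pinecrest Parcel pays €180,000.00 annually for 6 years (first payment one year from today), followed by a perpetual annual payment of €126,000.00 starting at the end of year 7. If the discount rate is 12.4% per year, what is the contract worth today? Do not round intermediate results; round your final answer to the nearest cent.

€1235652.46

PV of 6-year annuity: €180,000.00 × [1 − (1+0.124)^−6] / 0.124 = 731744.76388
Perpetuity value at year 6: €126,000.00 / 0.124 = 1016129.03226
PV of perpetuity: 1016129.03226 / (1+0.124)^6 = 503907.69754
Total PV = 731744.76388 + 503907.69754 = 1235652.46142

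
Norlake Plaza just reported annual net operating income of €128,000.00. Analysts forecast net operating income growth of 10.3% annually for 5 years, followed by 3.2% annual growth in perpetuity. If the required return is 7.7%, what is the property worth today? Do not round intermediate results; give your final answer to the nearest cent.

€3995190.06

D_1 = 141184.00000
D_2 = 155725.95200
D_3 = 171765.72506
D_4 = 189457.59474
D_5 = 208971.72699
Terminal value at year 5: TV = D_5×(1+g_2)/(r−g_2) = 215658.82226/0.045 = 4792418.27241
P_0 = D_1/(1+r)^1 + D_2/(1+r)^2 + D_3/(1+r)^3 + D_4/(1+r)^4 + D_5/(1+r)^5 + TV/(1+r)^5
    = 131090.06500 + 134254.72766 + 137495.78887 + 140815.09296 + 144214.52882 + 3307319.86088 = 3995190.06418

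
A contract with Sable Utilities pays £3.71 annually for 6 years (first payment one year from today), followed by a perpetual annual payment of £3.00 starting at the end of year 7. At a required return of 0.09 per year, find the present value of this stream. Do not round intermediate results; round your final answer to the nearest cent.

£36.52

PV of 6-year annuity: £3.71 × [1 − (1+0.09)^−6] / 0.09 = 16.64276
Perpetuity value at year 6: £3.00 / 0.09 = 33.33333
PV of perpetuity: 33.33333 / (1+0.09)^6 = 19.87558
Total PV = 16.64276 + 19.87558 = 36.51834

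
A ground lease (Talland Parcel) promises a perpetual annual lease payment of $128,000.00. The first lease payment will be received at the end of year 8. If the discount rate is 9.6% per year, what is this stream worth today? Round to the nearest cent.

$701883.22

Value at end of year 7: C / r = $128,000.00 / 0.096 = $1,333,333.3333
Discount to today: PV = $1,333,333.3333 / (1 + 0.096)^7 = $1,333,333.3333 / 1.899651 = $701,883.22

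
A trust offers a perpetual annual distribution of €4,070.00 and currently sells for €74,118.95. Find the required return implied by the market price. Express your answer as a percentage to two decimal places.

5.49%

P = C/r ⇒ r = C/P = €4,070.00/€74,118.95 = 0.054912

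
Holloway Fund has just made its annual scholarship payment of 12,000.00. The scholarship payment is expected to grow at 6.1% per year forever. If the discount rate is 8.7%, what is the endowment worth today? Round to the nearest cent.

489692.31

D₁ = D₀ × (1 + g) = 12,000.00 × 1.061 = 12,732.0000
Growing perpetuity: P = D₁ / (r − g) = 12,732.0000 / (0.087 − 0.061) = 489,692.31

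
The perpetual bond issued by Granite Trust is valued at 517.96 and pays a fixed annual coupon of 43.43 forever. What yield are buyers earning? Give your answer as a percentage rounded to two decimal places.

8.38%

P = C/r ⇒ r = C/P = 43.43/517.96 = 0.083848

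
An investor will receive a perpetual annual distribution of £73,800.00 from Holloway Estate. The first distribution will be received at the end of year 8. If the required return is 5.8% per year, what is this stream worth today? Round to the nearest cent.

£857489.27

Value at end of year 7: C / r = £73,800.00 / 0.058 = £1,272,413.7931
Discount to today: PV = £1,272,413.7931 / (1 + 0.058)^7 = £1,272,413.7931 / 1.483883 = £857,489.27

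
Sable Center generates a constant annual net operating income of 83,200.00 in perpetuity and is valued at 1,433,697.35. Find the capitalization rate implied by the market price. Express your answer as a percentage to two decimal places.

5.80%

P = C/r ⇒ r = C/P = 83,200.00/1,433,697.35 = 0.058032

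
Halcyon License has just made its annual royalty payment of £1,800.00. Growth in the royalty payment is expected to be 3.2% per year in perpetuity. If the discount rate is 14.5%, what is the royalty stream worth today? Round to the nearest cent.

£16438.94

D₁ = D₀ × (1 + g) = £1,800.00 × 1.032 = £1,857.6000
Growing perpetuity: P = D₁ / (r − g) = £1,857.6000 / (0.145 − 0.032) = £16,438.94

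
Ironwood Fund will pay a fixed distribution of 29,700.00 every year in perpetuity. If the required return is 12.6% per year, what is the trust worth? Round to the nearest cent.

Level perpetuity: PV = C / r = 29,700.00 / 0.126 = 235,714.29

235714.29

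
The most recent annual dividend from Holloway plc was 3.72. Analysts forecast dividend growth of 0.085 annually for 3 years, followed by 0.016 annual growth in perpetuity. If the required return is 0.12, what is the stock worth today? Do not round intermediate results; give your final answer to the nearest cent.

D_1 = 4.03620
D_2 = 4.37928
D_3 = 4.75152
Terminal value at year 3: TV = D_3×(1+g_2)/(r−g_2) = 4.82754/0.104 = 46.41865
P_0 = D_1/(1+r)^1 + D_2/(1+r)^2 + D_3/(1+r)^3 + TV/(1+r)^3
    = 3.60375 + 3.49113 + 3.38203 + 33.03988 = 43.51680

43.52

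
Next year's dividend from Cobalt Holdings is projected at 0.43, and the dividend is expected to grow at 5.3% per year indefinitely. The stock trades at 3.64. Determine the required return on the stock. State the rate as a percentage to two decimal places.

17.11%

P = D₁/(r − g) ⇒ r = D₁/P + g = 0.4300/3.64 + 0.053 = 0.118132 + 0.053 = 0.171132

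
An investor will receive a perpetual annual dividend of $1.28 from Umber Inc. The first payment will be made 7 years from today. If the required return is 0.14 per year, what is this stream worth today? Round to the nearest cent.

$4.17

Value at end of year 6: C / r = $1.28 / 0.14 = $9.1429
Discount to today: PV = $9.1429 / (1 + 0.14)^6 = $9.1429 / 2.194973 = $4.17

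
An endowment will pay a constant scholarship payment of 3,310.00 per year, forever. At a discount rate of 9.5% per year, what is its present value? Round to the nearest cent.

34842.11

Level perpetuity: PV = C / r = 3,310.00 / 0.095 = 34,842.11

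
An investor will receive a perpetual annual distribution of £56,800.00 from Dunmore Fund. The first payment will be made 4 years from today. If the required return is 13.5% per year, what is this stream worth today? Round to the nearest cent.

Value at end of year 3: C / r = £56,800.00 / 0.135 = £420,740.7407
Discount to today: PV = £420,740.7407 / (1 + 0.135)^3 = £420,740.7407 / 1.462135 = £287,757.72

£287757.72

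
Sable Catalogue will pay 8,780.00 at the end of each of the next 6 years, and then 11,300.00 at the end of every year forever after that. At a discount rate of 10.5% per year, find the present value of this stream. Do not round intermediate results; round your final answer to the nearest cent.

PV of 6-year annuity: 8,780.00 × [1 − (1+0.105)^−6] / 0.105 = 37685.33502
Perpetuity value at year 6: 11,300.00 / 0.105 = 107619.04762
PV of perpetuity: 107619.04762 / (1+0.105)^6 = 59117.42054
Total PV = 37685.33502 + 59117.42054 = 96802.75556

96802.76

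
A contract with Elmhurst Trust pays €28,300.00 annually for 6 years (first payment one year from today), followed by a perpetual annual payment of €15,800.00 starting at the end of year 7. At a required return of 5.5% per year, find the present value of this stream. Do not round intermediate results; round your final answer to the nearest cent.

€349716.86

PV of 6-year annuity: €28,300.00 × [1 − (1+0.055)^−6] / 0.055 = 141373.50773
Perpetuity value at year 6: €15,800.00 / 0.055 = 287272.72727
PV of perpetuity: 287272.72727 / (1+0.055)^6 = 208343.34840
Total PV = 141373.50773 + 208343.34840 = 349716.85613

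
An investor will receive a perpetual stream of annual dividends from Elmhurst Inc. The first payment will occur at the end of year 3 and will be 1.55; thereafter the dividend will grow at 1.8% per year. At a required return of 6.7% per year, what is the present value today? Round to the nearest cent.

27.78

Value at end of year 2: C₁ / (r − g) = 1.55 / (0.067 − 0.018) = 31.6327
Discount to today: PV = 31.6327 / (1 + 0.067)^2 = 31.6327 / 1.138489 = 27.78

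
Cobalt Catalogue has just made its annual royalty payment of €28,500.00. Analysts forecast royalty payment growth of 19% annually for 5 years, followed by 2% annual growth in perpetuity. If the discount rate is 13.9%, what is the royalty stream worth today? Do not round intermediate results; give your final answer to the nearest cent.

D_1 = 33915.00000
D_2 = 40358.85000
D_3 = 48027.03150
D_4 = 57152.16748
D_5 = 68011.07931
Terminal value at year 5: TV = D_5×(1+g_2)/(r−g_2) = 69371.30089/0.119 = 582952.10835
P_0 = D_1/(1+r)^1 + D_2/(1+r)^2 + D_3/(1+r)^3 + D_4/(1+r)^4 + D_5/(1+r)^5 + TV/(1+r)^5
    = 29776.11940 + 31109.37848 + 32502.33573 + 33957.66419 + 35478.15662 + 304098.48530 = 466922.13972

€466922.14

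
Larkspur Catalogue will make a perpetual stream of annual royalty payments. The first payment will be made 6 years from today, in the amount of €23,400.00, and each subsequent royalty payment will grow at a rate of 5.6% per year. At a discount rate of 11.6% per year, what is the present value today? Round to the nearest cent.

€225290.89

Value at end of year 5: C₁ / (r − g) = €23,400.00 / (0.116 − 0.056) = €390,000.0000
Discount to today: PV = €390,000.0000 / (1 + 0.116)^5 = €390,000.0000 / 1.731095 = €225,290.89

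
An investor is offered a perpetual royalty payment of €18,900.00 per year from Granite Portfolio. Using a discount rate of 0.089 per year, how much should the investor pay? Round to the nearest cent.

€212359.55

Level perpetuity: PV = C / r = €18,900.00 / 0.089 = €212,359.55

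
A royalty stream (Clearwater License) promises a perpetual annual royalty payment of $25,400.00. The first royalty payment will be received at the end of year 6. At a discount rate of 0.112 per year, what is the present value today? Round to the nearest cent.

Value at end of year 5: C / r = $25,400.00 / 0.112 = $226,785.7143
Discount to today: PV = $226,785.7143 / (1 + 0.112)^5 = $226,785.7143 / 1.700294 = $133,380.32

$133380.32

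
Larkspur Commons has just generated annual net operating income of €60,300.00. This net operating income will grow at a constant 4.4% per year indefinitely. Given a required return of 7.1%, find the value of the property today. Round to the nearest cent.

D₁ = D₀ × (1 + g) = €60,300.00 × 1.044 = €62,953.2000
Growing perpetuity: P = D₁ / (r − g) = €62,953.2000 / (0.071 − 0.044) = €2,331,600.00

€2331600.00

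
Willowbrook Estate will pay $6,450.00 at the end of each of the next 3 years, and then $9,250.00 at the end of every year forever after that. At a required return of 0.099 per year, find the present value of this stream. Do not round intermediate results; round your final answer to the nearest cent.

PV of 3-year annuity: $6,450.00 × [1 − (1+0.099)^−3] / 0.099 = 16068.47634
Perpetuity value at year 3: $9,250.00 / 0.099 = 93434.34343
PV of perpetuity: 93434.34343 / (1+0.099)^3 = 70390.40450
Total PV = 16068.47634 + 70390.40450 = 86458.88084

$86458.88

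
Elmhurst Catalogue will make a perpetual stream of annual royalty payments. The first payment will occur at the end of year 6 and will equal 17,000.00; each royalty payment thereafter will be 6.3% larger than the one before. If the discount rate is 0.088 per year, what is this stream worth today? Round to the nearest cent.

Value at end of year 5: C₁ / (r − g) = 17,000.00 / (0.088 − 0.063) = 680,000.0000
Discount to today: PV = 680,000.0000 / (1 + 0.088)^5 = 680,000.0000 / 1.524560 = 446,030.38

446030.38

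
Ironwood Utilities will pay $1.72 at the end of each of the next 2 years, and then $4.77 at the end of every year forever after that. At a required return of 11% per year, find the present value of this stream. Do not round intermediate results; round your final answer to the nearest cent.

PV of 2-year annuity: $1.72 × [1 − (1+0.11)^−2] / 0.11 = 2.94554
Perpetuity value at year 2: $4.77 / 0.11 = 43.36364
PV of perpetuity: 43.36364 / (1+0.11)^2 = 35.19490
Total PV = 2.94554 + 35.19490 = 38.14044

$38.14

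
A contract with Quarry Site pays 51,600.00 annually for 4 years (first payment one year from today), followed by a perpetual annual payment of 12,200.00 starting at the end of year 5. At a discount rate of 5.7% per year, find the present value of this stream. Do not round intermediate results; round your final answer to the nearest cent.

351503.37

PV of 4-year annuity: 51,600.00 × [1 − (1+0.057)^−4] / 0.057 = 180034.60099
Perpetuity value at year 4: 12,200.00 / 0.057 = 214035.08772
PV of perpetuity: 214035.08772 / (1+0.057)^4 = 171468.76733
Total PV = 180034.60099 + 171468.76733 = 351503.36832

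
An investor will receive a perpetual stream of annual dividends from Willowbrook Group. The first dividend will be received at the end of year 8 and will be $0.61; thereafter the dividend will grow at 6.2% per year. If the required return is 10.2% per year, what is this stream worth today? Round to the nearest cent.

Value at end of year 7: C₁ / (r − g) = $0.61 / (0.102 − 0.062) = $15.2500
Discount to today: PV = $15.2500 / (1 + 0.102)^7 = $15.2500 / 1.973655 = $7.73

$7.73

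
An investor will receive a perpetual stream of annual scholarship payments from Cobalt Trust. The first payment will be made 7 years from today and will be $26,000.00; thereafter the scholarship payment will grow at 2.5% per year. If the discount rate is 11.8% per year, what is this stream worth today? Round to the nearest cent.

$143165.90

Value at end of year 6: C₁ / (r − g) = $26,000.00 / (0.118 − 0.025) = $279,569.8925
Discount to today: PV = $279,569.8925 / (1 + 0.118)^6 = $279,569.8925 / 1.952769 = $143,165.90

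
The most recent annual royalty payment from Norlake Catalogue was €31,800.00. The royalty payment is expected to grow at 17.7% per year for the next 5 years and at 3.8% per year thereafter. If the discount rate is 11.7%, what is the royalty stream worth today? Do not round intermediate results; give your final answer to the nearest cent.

€729300.30

D_1 = 37428.60000
D_2 = 44053.46220
D_3 = 51850.92501
D_4 = 61028.53874
D_5 = 71830.59009
Terminal value at year 5: TV = D_5×(1+g_2)/(r−g_2) = 74560.15252/0.079 = 943799.39893
P_0 = D_1/(1+r)^1 + D_2/(1+r)^2 + D_3/(1+r)^3 + D_4/(1+r)^4 + D_5/(1+r)^5 + TV/(1+r)^5
    = 33508.14682 + 35308.04728 + 37204.62994 + 39203.08813 + 41308.89412 + 542767.49487 = 729300.30117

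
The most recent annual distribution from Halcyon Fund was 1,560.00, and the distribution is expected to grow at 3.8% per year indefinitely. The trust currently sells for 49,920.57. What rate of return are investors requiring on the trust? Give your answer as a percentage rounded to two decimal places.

D₁ = 1,560.00 × 1.038 = 1,619.2800
P = D₁/(r − g) ⇒ r = D₁/P + g = 1,619.2800/49,920.57 + 0.038 = 0.032437 + 0.038 = 0.070437

7.04%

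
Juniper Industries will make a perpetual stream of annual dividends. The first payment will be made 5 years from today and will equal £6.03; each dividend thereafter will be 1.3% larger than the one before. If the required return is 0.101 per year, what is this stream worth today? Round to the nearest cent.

Value at end of year 4: C₁ / (r − g) = £6.03 / (0.101 − 0.013) = £68.5227
Discount to today: PV = £68.5227 / (1 + 0.101)^4 = £68.5227 / 1.469431 = £46.63

£46.63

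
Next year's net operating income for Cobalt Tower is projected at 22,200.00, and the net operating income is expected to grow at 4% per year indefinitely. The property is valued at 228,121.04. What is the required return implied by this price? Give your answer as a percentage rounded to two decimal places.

P = D₁/(r − g) ⇒ r = D₁/P + g = 22,200.0000/228,121.04 + 0.04 = 0.097317 + 0.04 = 0.137317

13.73%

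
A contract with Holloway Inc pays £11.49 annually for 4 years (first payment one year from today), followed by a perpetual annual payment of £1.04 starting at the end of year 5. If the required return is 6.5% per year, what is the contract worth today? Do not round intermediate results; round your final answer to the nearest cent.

£51.80

PV of 4-year annuity: £11.49 × [1 − (1+0.065)^−4] / 0.065 = 39.36243
Perpetuity value at year 4: £1.04 / 0.065 = 16.00000
PV of perpetuity: 16.00000 / (1+0.065)^4 = 12.43717
Total PV = 39.36243 + 12.43717 = 51.79960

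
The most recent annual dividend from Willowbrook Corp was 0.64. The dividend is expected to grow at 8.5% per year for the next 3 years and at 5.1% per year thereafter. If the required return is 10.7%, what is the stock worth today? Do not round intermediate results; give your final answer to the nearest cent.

D_1 = 0.69440
D_2 = 0.75342
D_3 = 0.81747
Terminal value at year 3: TV = D_3×(1+g_2)/(r−g_2) = 0.85916/0.056 = 15.34207
P_0 = D_1/(1+r)^1 + D_2/(1+r)^2 + D_3/(1+r)^3 + TV/(1+r)^3
    = 0.62728 + 0.61481 + 0.60260 + 11.30944 = 13.15413

13.15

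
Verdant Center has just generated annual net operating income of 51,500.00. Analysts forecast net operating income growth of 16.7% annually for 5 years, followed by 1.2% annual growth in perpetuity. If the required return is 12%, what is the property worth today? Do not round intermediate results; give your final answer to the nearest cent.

D_1 = 60100.50000
D_2 = 70137.28350
D_3 = 81850.20984
D_4 = 95519.19489
D_5 = 111470.90043
Terminal value at year 5: TV = D_5×(1+g_2)/(r−g_2) = 112808.55124/0.108 = 1044523.62259
P_0 = D_1/(1+r)^1 + D_2/(1+r)^2 + D_3/(1+r)^3 + D_4/(1+r)^4 + D_5/(1+r)^5 + TV/(1+r)^5
    = 53661.16071 + 55913.01299 + 58259.36265 + 60704.17519 + 63251.58254 + 592690.75489 = 884480.04897

884480.05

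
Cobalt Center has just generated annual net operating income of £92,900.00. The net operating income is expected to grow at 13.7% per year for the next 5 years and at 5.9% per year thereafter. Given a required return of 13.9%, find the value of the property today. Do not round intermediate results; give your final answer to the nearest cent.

£1681063.57

D_1 = 105627.30000
D_2 = 120098.24010
D_3 = 136551.69899
D_4 = 155259.28176
D_5 = 176529.80336
Terminal value at year 5: TV = D_5×(1+g_2)/(r−g_2) = 186945.06175/0.08 = 2336813.27193
P_0 = D_1/(1+r)^1 + D_2/(1+r)^2 + D_3/(1+r)^3 + D_4/(1+r)^4 + D_5/(1+r)^5 + TV/(1+r)^5
    = 92736.87445 + 92574.03534 + 92411.48216 + 92249.21441 + 92087.23160 + 1219004.72825 = 1681063.56620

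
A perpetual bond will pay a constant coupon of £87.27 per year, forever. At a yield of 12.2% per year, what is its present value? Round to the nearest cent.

Level perpetuity: PV = C / r = £87.27 / 0.122 = £715.33

£715.33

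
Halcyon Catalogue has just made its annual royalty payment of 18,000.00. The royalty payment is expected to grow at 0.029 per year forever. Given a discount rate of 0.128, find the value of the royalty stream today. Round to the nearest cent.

D₁ = D₀ × (1 + g) = 18,000.00 × 1.029 = 18,522.0000
Growing perpetuity: P = D₁ / (r − g) = 18,522.0000 / (0.128 − 0.029) = 187,090.91

187090.91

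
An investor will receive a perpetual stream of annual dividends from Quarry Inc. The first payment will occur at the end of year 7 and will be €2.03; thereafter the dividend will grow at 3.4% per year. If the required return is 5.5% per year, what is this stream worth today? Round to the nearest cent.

Value at end of year 6: C₁ / (r − g) = €2.03 / (0.055 − 0.034) = €96.6667
Discount to today: PV = €96.6667 / (1 + 0.055)^6 = €96.6667 / 1.378843 = €70.11

€70.11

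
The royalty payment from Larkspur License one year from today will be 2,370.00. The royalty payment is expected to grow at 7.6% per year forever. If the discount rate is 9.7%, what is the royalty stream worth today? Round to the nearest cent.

112857.14

Growing perpetuity: P = D₁ / (r − g) = 2,370.0000 / (0.097 − 0.076) = 112,857.14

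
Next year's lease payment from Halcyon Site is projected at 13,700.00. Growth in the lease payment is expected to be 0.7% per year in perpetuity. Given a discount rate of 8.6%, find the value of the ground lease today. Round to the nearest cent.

173417.72

Growing perpetuity: P = D₁ / (r − g) = 13,700.0000 / (0.086 − 0.007) = 173,417.72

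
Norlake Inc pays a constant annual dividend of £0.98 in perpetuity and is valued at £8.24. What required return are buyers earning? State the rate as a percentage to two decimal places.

11.89%

P = C/r ⇒ r = C/P = £0.98/£8.24 = 0.118932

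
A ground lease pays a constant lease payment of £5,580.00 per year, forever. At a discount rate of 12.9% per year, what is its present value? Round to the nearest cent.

Level perpetuity: PV = C / r = £5,580.00 / 0.129 = £43,255.81

£43255.81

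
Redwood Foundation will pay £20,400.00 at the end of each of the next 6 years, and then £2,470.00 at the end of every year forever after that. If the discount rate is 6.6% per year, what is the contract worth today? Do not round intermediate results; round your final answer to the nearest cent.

PV of 6-year annuity: £20,400.00 × [1 − (1+0.066)^−6] / 0.066 = 98449.86260
Perpetuity value at year 6: £2,470.00 / 0.066 = 37424.24242
PV of perpetuity: 37424.24242 / (1+0.066)^6 = 25504.08749
Total PV = 98449.86260 + 25504.08749 = 123953.95009

£123953.95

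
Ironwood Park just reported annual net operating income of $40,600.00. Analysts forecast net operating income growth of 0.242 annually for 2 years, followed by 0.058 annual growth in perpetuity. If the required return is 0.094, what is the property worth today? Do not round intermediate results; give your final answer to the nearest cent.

$1636283.91

D_1 = 50425.20000
D_2 = 62628.09840
Terminal value at year 2: TV = D_2×(1+g_2)/(r−g_2) = 66260.52811/0.036 = 1840570.22520
P_0 = D_1/(1+r)^1 + D_2/(1+r)^2 + TV/(1+r)^2
    = 46092.50457 + 52328.05363 + 1537863.35404 = 1636283.91225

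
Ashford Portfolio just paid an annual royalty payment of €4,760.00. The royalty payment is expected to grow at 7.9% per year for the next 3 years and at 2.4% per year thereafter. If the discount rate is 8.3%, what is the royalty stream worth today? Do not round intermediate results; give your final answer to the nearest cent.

D_1 = 5136.04000
D_2 = 5541.78716
D_3 = 5979.58835
Terminal value at year 3: TV = D_3×(1+g_2)/(r−g_2) = 6123.09847/0.059 = 103781.32993
P_0 = D_1/(1+r)^1 + D_2/(1+r)^2 + D_3/(1+r)^3 + TV/(1+r)^3
    = 4742.41921 + 4724.90335 + 4707.45218 + 81702.22087 = 95876.99560

€95877.00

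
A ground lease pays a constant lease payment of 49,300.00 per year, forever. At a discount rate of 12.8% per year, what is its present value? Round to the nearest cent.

385156.25

Level perpetuity: PV = C / r = 49,300.00 / 0.128 = 385,156.25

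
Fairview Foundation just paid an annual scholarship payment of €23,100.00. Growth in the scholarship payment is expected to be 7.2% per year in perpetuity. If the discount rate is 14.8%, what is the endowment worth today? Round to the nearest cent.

D₁ = D₀ × (1 + g) = €23,100.00 × 1.072 = €24,763.2000
Growing perpetuity: P = D₁ / (r − g) = €24,763.2000 / (0.148 − 0.072) = €325,831.58

€325831.58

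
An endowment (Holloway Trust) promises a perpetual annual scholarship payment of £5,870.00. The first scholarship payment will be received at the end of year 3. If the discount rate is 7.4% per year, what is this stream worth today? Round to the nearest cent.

£68769.81

Value at end of year 2: C / r = £5,870.00 / 0.074 = £79,324.3243
Discount to today: PV = £79,324.3243 / (1 + 0.074)^2 = £79,324.3243 / 1.153476 = £68,769.81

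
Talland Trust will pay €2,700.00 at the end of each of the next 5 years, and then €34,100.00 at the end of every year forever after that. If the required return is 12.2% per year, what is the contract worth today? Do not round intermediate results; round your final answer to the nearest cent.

PV of 5-year annuity: €2,700.00 × [1 − (1+0.122)^−5] / 0.122 = 9684.86519
Perpetuity value at year 5: €34,100.00 / 0.122 = 279508.19672
PV of perpetuity: 279508.19672 / (1+0.122)^5 = 157191.93632
Total PV = 9684.86519 + 157191.93632 = 166876.80152

€166876.80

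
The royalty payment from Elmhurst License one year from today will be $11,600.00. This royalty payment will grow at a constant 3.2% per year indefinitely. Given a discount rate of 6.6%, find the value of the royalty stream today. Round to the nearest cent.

$341176.47

Growing perpetuity: P = D₁ / (r − g) = $11,600.0000 / (0.066 − 0.032) = $341,176.47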